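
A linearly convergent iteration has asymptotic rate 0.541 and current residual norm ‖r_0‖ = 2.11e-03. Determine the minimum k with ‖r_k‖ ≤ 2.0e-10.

27

After k steps, ‖r_k‖ ≈ 2.11e-03·0.541^k.
Need 0.541^k ≤ 2.0e-10/2.11e-03 = 9.47867e-08.
k ≥ ln(9.47867e-08)/ln(0.541) = -16.1716/-0.61434 = 26.324.
Smallest integer k = 27.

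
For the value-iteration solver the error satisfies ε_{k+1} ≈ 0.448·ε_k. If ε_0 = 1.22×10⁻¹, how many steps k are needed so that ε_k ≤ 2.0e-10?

26

After k steps, ε_k ≈ 1.22×10⁻¹·0.448^k.
Need 0.448^k ≤ 2.0e-10/1.22×10⁻¹ = 1.63934e-09.
k ≥ ln(1.63934e-09)/ln(0.448) = -20.2290/-0.80296 = 25.193.
Smallest integer k = 26.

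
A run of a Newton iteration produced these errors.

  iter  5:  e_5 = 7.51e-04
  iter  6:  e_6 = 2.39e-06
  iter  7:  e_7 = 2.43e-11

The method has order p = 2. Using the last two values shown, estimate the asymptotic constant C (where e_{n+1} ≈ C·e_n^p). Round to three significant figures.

4.25

C ≈ e_7 / e_6^2
  = 2.43e-11 / (2.39e-06)^2
  = 2.43e-11 / 5.7121e-12 ≈ 4.2541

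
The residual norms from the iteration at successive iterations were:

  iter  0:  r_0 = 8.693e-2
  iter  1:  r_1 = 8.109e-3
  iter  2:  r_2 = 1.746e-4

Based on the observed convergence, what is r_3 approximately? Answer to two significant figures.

3.5e-7

First estimate the order: p ≈ ln(r_2/r_1) / ln(r_1/r_0) = ln(1.746e-4/8.109e-3)/ln(8.109e-3/8.693e-2) = ln(0.0215316)/ln(0.093282) ≈ 1.6181.
Then r_3 ≈ r_2·(r_2/r_1)^p = 1.746e-4·(0.0215316)^1.6181 = 1.746e-4·0.00200794 ≈ 3.506e-07.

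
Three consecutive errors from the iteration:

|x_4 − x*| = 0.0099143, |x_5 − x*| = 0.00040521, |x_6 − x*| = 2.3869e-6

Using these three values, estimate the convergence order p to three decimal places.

1.606

p ≈ ln(|x_6 − x*|/|x_5 − x*|) / ln(|x_5 − x*|/|x_4 − x*|)
  = ln(2.3869e-6/0.00040521) / ln(0.00040521/0.0099143)
  = ln(0.00589053) / ln(0.0408713)
  = -5.134409 / -3.197327 ≈ 1.605844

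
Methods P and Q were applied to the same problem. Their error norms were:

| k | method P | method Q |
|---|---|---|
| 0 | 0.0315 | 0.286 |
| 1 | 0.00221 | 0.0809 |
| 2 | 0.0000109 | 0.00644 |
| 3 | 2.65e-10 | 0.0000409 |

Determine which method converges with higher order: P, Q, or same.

same

Method P: p ≈ ln(2.65e-10/0.0000109)/ln(0.0000109/0.00221) ≈ 2.00.
Method Q: p ≈ ln(0.0000409/0.00644)/ln(0.00644/0.0809) ≈ 2.00.
Both orders ≈ 2.0 — effectively the same.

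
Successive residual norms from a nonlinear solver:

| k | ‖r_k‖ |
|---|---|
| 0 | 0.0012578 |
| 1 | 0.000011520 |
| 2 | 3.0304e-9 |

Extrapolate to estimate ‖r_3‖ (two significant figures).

First estimate the order: p ≈ ln(‖r_2‖/‖r_1‖) / ln(‖r_1‖/‖r_0‖) = ln(3.0304e-9/0.000011520)/ln(0.000011520/0.0012578) = ln(0.000263056)/ln(0.00915885) ≈ 1.7565.
Then ‖r_3‖ ≈ ‖r_2‖·(‖r_2‖/‖r_1‖)^p = 3.0304e-9·(0.000263056)^1.7565 = 3.0304e-9·5.15009e-07 ≈ 1.561e-15.

1.6e-15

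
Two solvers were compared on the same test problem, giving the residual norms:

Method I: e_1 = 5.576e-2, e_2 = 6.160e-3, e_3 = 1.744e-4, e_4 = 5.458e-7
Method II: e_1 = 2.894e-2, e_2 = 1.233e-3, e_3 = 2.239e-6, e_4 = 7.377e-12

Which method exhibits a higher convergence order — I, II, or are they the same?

II

Method I: p ≈ ln(5.458e-7/1.744e-4)/ln(1.744e-4/6.160e-3) ≈ 1.62.
Method II: p ≈ ln(7.377e-12/2.239e-6)/ln(2.239e-6/1.233e-3) ≈ 2.00.
Method II has the higher order (≈2.0 vs ≈1.6).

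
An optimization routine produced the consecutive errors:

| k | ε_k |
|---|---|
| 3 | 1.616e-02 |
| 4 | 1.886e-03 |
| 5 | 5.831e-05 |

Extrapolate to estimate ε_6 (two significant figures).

First estimate the order: p ≈ ln(ε_5/ε_4) / ln(ε_4/ε_3) = ln(5.831e-05/1.886e-03)/ln(1.886e-03/1.616e-02) = ln(0.0309173)/ln(0.116708) ≈ 1.6184.
Then ε_6 ≈ ε_5·(ε_5/ε_4)^p = 5.831e-05·(0.0309173)^1.6184 = 5.831e-05·0.00360199 ≈ 2.1e-07.

2.1e-7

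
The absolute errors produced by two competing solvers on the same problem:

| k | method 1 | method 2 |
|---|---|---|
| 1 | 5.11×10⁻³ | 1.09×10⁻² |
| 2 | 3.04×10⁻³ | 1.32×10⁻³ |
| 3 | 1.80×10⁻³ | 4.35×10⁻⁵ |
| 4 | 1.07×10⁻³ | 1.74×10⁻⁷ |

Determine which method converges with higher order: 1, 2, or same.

2

Method 1: p ≈ ln(1.07×10⁻³/1.80×10⁻³)/ln(1.80×10⁻³/3.04×10⁻³) ≈ 0.99.
Method 2: p ≈ ln(1.74×10⁻⁷/4.35×10⁻⁵)/ln(4.35×10⁻⁵/1.32×10⁻³) ≈ 1.62.
Method 2 has the higher order (≈1.6 vs ≈1.0).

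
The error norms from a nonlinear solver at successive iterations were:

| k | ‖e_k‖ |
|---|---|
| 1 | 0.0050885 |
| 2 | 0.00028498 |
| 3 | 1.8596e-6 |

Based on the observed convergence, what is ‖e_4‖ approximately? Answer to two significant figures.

First estimate the order: p ≈ ln(‖e_3‖/‖e_2‖) / ln(‖e_2‖/‖e_1‖) = ln(1.8596e-6/0.00028498)/ln(0.00028498/0.0050885) = ln(0.00652537)/ln(0.0560047) ≈ 1.7458.
Then ‖e_4‖ ≈ ‖e_3‖·(‖e_3‖/‖e_2‖)^p = 1.8596e-6·(0.00652537)^1.7458 = 1.8596e-6·0.000153016 ≈ 2.845e-10.

2.8e-10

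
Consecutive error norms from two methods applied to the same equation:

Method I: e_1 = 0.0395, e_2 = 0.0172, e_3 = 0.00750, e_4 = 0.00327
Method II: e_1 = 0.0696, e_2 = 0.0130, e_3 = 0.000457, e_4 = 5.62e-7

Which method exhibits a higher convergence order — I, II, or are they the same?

Method I: p ≈ ln(0.00327/0.00750)/ln(0.00750/0.0172) ≈ 1.00.
Method II: p ≈ ln(5.62e-7/0.000457)/ln(0.000457/0.0130) ≈ 2.00.
Method II has the higher order (≈2.0 vs ≈1.0).

II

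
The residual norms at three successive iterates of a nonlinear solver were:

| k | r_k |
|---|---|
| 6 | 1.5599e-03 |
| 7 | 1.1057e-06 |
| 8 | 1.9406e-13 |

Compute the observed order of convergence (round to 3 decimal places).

p ≈ ln(r_8/r_7) / ln(r_7/r_6)
  = ln(1.9406e-13/1.1057e-06) / ln(1.1057e-06/1.5599e-03)
  = ln(1.75509e-07) / ln(0.000708827)
  = -15.555576 / -7.251899 ≈ 2.145035

2.145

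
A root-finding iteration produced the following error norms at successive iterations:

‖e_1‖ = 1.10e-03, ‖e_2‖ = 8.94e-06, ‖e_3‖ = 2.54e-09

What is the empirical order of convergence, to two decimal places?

p ≈ ln(‖e_3‖/‖e_2‖) / ln(‖e_2‖/‖e_1‖)
  = ln(2.54e-09/8.94e-06) / ln(8.94e-06/1.10e-03)
  = ln(0.000284116) / ln(0.00812727)
  = -8.16613 / -4.81253 ≈ 1.69685

1.70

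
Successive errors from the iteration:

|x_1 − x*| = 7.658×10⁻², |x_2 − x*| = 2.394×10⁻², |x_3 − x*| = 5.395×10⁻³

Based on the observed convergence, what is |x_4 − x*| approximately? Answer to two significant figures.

8.0e-4

First estimate the order: p ≈ ln(|x_3 − x*|/|x_2 − x*|) / ln(|x_2 − x*|/|x_1 − x*|) = ln(5.395×10⁻³/2.394×10⁻²)/ln(2.394×10⁻²/7.658×10⁻²) = ln(0.225355)/ln(0.312614) ≈ 1.2815.
Then |x_4 − x*| ≈ |x_3 − x*|·(|x_3 − x*|/|x_2 − x*|)^p = 5.395×10⁻³·(0.225355)^1.2815 = 5.395×10⁻³·0.148149 ≈ 0.0007993.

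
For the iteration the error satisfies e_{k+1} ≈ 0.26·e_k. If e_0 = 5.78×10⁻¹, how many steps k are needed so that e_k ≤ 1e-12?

21

After k steps, e_k ≈ 5.78×10⁻¹·0.26^k.
Need 0.26^k ≤ 1e-12/5.78×10⁻¹ = 1.7301e-12.
k ≥ ln(1.7301e-12)/ln(0.26) = -27.0828/-1.34707 = 20.105.
Smallest integer k = 21.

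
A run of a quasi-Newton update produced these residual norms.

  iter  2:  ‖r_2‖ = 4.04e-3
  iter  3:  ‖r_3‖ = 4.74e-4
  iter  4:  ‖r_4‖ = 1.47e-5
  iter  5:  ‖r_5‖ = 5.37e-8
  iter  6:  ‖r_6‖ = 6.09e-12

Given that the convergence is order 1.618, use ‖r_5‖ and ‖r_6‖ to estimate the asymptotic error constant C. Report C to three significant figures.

3.53

C ≈ ‖r_6‖ / ‖r_5‖^1.618
  = 6.09e-12 / (5.37e-8)^1.618
  = 6.09e-12 / 1.72623e-12 ≈ 3.5279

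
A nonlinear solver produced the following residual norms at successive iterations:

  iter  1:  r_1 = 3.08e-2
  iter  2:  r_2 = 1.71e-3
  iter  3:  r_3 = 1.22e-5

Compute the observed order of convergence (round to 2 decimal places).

p ≈ ln(r_3/r_2) / ln(r_2/r_1)
  = ln(1.22e-5/1.71e-3) / ln(1.71e-3/3.08e-2)
  = ln(0.0071345) / ln(0.0555195)
  = -4.94281 / -2.89102 ≈ 1.70971

1.71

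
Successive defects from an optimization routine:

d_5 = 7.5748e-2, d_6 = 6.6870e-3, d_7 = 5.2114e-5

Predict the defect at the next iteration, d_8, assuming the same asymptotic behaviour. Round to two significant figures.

3.2e-9

First estimate the order: p ≈ ln(d_7/d_6) / ln(d_6/d_5) = ln(5.2114e-5/6.6870e-3)/ln(6.6870e-3/7.5748e-2) = ln(0.00779333)/ln(0.0882796) ≈ 2.0000.
Then d_8 ≈ d_7·(d_7/d_6)^p = 5.2114e-5·(0.00779333)^2.0000 = 5.2114e-5·6.0736e-05 ≈ 3.165e-09.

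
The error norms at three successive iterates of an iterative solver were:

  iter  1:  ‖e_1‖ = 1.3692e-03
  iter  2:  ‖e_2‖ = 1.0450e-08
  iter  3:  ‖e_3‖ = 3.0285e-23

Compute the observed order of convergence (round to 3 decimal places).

2.841

p ≈ ln(‖e_3‖/‖e_2‖) / ln(‖e_2‖/‖e_1‖)
  = ln(3.0285e-23/1.0450e-08) / ln(1.0450e-08/1.3692e-03)
  = ln(2.89809e-15) / ln(7.63219e-06)
  = -33.474724 / -11.783136 ≈ 2.840901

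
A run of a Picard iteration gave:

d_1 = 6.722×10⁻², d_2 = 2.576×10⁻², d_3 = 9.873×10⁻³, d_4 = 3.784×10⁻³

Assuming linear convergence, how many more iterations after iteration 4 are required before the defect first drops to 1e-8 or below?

Rate ρ ≈ d_4/d_3 = 3.784×10⁻³/9.873×10⁻³ = 0.3833.
After j more steps, d_{4+j} ≈ 3.784×10⁻³·ρ^j; need ρ^j ≤ 1e-8/3.784×10⁻³ = 2.64271e-06.
j ≥ ln(2.64271e-06)/ln(0.3833) = -12.8437/-0.95894 = 13.394.
So 14 more iterations are needed.

14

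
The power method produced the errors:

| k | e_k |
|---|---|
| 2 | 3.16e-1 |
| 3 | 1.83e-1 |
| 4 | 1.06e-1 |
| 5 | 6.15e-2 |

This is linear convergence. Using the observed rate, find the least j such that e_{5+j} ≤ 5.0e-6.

Rate ρ ≈ e_5/e_4 = 6.15e-2/1.06e-1 = 0.5802.
After j more steps, e_{5+j} ≈ 6.15e-2·ρ^j; need ρ^j ≤ 5.0e-6/6.15e-2 = 8.13008e-05.
j ≥ ln(8.13008e-05)/ln(0.5802) = -9.4174/-0.54438 = 17.299.
So 18 more iterations are needed.

18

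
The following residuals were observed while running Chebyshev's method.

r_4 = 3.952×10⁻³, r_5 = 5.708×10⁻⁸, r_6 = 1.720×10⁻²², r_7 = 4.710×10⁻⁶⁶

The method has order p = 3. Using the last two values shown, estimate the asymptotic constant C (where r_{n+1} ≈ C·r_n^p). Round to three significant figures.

0.926

C ≈ r_7 / r_6^3
  = 4.710×10⁻⁶⁶ / (1.720×10⁻²²)^3
  = 4.710×10⁻⁶⁶ / 5.08845e-66 ≈ 0.92563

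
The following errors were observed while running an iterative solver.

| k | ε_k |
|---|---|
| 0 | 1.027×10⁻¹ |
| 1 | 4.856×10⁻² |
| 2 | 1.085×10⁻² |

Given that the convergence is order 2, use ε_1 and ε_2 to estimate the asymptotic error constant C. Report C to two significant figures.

4.6

C ≈ ε_2 / ε_1^2
  = 1.085×10⁻² / (4.856×10⁻²)^2
  = 1.085×10⁻² / 0.00235807 ≈ 4.6012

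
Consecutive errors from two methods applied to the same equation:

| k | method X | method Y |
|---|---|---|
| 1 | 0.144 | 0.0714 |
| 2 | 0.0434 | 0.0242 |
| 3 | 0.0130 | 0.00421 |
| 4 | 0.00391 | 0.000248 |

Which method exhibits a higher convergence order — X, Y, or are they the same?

Method X: p ≈ ln(0.00391/0.0130)/ln(0.0130/0.0434) ≈ 1.00.
Method Y: p ≈ ln(0.000248/0.00421)/ln(0.00421/0.0242) ≈ 1.62.
Method Y has the higher order (≈1.6 vs ≈1.0).

Y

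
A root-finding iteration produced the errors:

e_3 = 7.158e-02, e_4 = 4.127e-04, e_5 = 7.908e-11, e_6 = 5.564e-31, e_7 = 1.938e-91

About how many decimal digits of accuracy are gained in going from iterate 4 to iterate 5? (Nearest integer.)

7

Digits gained ≈ log₁₀(e_4/e_5) = log₁₀(4.127e-04/7.908e-11) = log₁₀(5.21877e+06) ≈ 6.718.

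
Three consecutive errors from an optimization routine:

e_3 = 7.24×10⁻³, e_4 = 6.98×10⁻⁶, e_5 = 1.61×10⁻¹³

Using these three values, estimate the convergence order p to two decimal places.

2.53

p ≈ ln(e_5/e_4) / ln(e_4/e_3)
  = ln(1.61×10⁻¹³/6.98×10⁻⁶) / ln(6.98×10⁻⁶/7.24×10⁻³)
  = ln(2.30659e-08) / ln(0.000964088)
  = -17.58491 / -6.94433 ≈ 2.53227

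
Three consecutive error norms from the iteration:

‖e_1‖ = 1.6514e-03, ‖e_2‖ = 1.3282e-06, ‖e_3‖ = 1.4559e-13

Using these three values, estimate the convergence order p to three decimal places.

2.249

p ≈ ln(‖e_3‖/‖e_2‖) / ln(‖e_2‖/‖e_1‖)
  = ln(1.4559e-13/1.3282e-06) / ln(1.3282e-06/1.6514e-03)
  = ln(1.09615e-07) / ln(0.000804287)
  = -16.026292 / -7.125554 ≈ 2.249129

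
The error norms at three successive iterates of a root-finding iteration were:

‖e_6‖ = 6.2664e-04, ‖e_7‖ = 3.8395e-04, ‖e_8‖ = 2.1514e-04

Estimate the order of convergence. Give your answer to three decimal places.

1.182

p ≈ ln(‖e_8‖/‖e_7‖) / ln(‖e_7‖/‖e_6‖)
  = ln(2.1514e-04/3.8395e-04) / ln(3.8395e-04/6.2664e-04)
  = ln(0.560333) / ln(0.612712)
  = -0.579224 / -0.489860 ≈ 1.182428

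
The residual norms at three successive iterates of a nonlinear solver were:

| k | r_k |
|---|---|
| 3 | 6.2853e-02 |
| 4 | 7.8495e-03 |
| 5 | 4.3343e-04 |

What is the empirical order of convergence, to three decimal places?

p ≈ ln(r_5/r_4) / ln(r_4/r_3)
  = ln(4.3343e-04/7.8495e-03) / ln(7.8495e-03/6.2853e-02)
  = ln(0.0552175) / ln(0.124887)
  = -2.896475 / -2.080346 ≈ 1.392304

1.392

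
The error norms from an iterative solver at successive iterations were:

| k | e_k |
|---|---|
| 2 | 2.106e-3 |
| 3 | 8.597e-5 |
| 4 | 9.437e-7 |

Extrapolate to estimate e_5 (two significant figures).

1.6e-9

First estimate the order: p ≈ ln(e_4/e_3) / ln(e_3/e_2) = ln(9.437e-7/8.597e-5)/ln(8.597e-5/2.106e-3) = ln(0.0109771)/ln(0.0408215) ≈ 1.4106.
Then e_5 ≈ e_4·(e_4/e_3)^p = 9.437e-7·(0.0109771)^1.4106 = 9.437e-7·0.00172152 ≈ 1.625e-09.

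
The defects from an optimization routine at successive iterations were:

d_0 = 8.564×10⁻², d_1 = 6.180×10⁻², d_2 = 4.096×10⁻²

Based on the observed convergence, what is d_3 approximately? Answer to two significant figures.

2.4e-2

First estimate the order: p ≈ ln(d_2/d_1) / ln(d_1/d_0) = ln(4.096×10⁻²/6.180×10⁻²)/ln(6.180×10⁻²/8.564×10⁻²) = ln(0.662783)/ln(0.721625) ≈ 1.2607.
Then d_3 ≈ d_2·(d_2/d_1)^p = 4.096×10⁻²·(0.662783)^1.2607 = 4.096×10⁻²·0.595392 ≈ 0.02439.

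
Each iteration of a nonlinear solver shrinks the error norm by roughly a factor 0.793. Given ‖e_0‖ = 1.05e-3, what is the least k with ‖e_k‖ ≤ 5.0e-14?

After k steps, ‖e_k‖ ≈ 1.05e-3·0.793^k.
Need 0.793^k ≤ 5.0e-14/1.05e-3 = 4.7619e-11.
k ≥ ln(4.7619e-11)/ln(0.793) = -23.7678/-0.23193 = 102.478.
Smallest integer k = 103.

103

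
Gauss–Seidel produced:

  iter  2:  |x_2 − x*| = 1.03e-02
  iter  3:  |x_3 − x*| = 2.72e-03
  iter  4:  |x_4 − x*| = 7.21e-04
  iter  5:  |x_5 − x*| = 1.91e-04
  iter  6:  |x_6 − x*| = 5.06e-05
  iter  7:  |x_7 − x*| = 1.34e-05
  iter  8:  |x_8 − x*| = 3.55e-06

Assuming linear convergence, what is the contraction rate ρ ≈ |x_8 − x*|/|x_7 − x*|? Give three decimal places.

0.265

ρ ≈ |x_8 − x*|/|x_7 − x*| = 3.55e-06/1.34e-05 = 0.26493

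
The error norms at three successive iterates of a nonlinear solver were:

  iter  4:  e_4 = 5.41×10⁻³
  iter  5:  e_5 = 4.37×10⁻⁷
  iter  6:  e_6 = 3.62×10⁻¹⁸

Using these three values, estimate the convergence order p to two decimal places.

p ≈ ln(e_6/e_5) / ln(e_5/e_4)
  = ln(3.62×10⁻¹⁸/4.37×10⁻⁷) / ln(4.37×10⁻⁷/5.41×10⁻³)
  = ln(8.28375e-12) / ln(8.07763e-05)
  = -25.51673 / -9.42383 ≈ 2.70768

2.71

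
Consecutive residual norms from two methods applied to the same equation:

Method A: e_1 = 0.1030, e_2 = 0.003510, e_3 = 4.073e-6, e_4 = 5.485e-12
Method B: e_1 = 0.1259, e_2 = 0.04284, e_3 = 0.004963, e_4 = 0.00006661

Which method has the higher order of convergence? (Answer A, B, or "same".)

Method A: p ≈ ln(5.485e-12/4.073e-6)/ln(4.073e-6/0.003510) ≈ 2.00.
Method B: p ≈ ln(0.00006661/0.004963)/ln(0.004963/0.04284) ≈ 2.00.
Both orders ≈ 2.0 — effectively the same.

same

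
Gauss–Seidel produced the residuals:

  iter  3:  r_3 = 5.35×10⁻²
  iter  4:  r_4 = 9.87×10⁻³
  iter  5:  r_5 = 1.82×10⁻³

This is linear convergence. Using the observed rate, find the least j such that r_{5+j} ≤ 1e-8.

8

Rate ρ ≈ r_5/r_4 = 1.82×10⁻³/9.87×10⁻³ = 0.1844.
After j more steps, r_{5+j} ≈ 1.82×10⁻³·ρ^j; need ρ^j ≤ 1e-8/1.82×10⁻³ = 5.49451e-06.
j ≥ ln(5.49451e-06)/ln(0.1844) = -12.1118/-1.69065 = 7.164.
So 8 more iterations are needed.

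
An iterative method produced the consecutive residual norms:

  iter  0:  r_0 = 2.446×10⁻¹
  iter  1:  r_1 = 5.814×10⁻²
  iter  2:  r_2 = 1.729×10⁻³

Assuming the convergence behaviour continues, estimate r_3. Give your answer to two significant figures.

First estimate the order: p ≈ ln(r_2/r_1) / ln(r_1/r_0) = ln(1.729×10⁻³/5.814×10⁻²)/ln(5.814×10⁻²/2.446×10⁻¹) = ln(0.0297386)/ln(0.237694) ≈ 2.4467.
Then r_3 ≈ r_2·(r_2/r_1)^p = 1.729×10⁻³·(0.0297386)^2.4467 = 1.729×10⁻³·0.000183939 ≈ 3.18e-07.

3.2e-7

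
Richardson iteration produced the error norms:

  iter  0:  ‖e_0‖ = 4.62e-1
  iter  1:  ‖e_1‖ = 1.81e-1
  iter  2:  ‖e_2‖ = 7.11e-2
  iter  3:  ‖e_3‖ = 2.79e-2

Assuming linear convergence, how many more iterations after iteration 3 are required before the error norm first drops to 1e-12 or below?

26

Rate ρ ≈ ‖e_3‖/‖e_2‖ = 2.79e-2/7.11e-2 = 0.3924.
After j more steps, ‖e_{3+j}‖ ≈ 2.79e-2·ρ^j; need ρ^j ≤ 1e-12/2.79e-2 = 3.58423e-11.
j ≥ ln(3.58423e-11)/ln(0.3924) = -24.0519/-0.93547 = 25.711.
So 26 more iterations are needed.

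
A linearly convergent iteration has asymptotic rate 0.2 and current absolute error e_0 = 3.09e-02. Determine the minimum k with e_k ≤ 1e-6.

7

After k steps, e_k ≈ 3.09e-02·0.2^k.
Need 0.2^k ≤ 1e-6/3.09e-02 = 3.23625e-05.
k ≥ ln(3.23625e-05)/ln(0.2) = -10.3385/-1.60944 = 6.424.
Smallest integer k = 7.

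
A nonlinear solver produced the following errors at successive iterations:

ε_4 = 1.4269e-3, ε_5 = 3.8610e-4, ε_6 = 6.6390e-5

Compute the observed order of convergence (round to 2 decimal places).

1.35

p ≈ ln(ε_6/ε_5) / ln(ε_5/ε_4)
  = ln(6.6390e-5/3.8610e-4) / ln(3.8610e-4/1.4269e-3)
  = ln(0.17195) / ln(0.270587)
  = -1.76055 / -1.30716 ≈ 1.34685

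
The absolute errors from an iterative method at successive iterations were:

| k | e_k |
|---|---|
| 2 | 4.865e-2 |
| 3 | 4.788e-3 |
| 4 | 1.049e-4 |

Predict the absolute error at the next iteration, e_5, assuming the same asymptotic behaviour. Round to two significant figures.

1.9e-7

First estimate the order: p ≈ ln(e_4/e_3) / ln(e_3/e_2) = ln(1.049e-4/4.788e-3)/ln(4.788e-3/4.865e-2) = ln(0.0219089)/ln(0.0984173) ≈ 1.6480.
Then e_5 ≈ e_4·(e_4/e_3)^p = 1.049e-4·(0.0219089)^1.6480 = 1.049e-4·0.00184223 ≈ 1.932e-07.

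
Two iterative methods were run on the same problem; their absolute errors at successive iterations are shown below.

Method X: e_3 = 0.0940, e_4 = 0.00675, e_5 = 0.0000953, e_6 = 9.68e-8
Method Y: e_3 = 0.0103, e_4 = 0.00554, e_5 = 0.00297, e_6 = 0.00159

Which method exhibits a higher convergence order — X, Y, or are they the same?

X

Method X: p ≈ ln(9.68e-8/0.0000953)/ln(0.0000953/0.00675) ≈ 1.62.
Method Y: p ≈ ln(0.00159/0.00297)/ln(0.00297/0.00554) ≈ 1.00.
Method X has the higher order (≈1.6 vs ≈1.0).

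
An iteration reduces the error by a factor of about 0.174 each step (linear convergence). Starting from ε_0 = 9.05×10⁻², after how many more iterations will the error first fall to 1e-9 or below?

11

After k steps, ε_k ≈ 9.05×10⁻²·0.174^k.
Need 0.174^k ≤ 1e-9/9.05×10⁻² = 1.10497e-08.
k ≥ ln(1.10497e-08)/ln(0.174) = -18.3209/-1.74870 = 10.477.
Smallest integer k = 11.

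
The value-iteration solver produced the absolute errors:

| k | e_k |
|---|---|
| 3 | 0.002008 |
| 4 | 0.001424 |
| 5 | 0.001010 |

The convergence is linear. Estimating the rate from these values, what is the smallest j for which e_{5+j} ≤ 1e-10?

47

Rate ρ ≈ e_5/e_4 = 0.001010/0.001424 = 0.7093.
After j more steps, e_{5+j} ≈ 0.001010·ρ^j; need ρ^j ≤ 1e-10/0.001010 = 9.90099e-08.
j ≥ ln(9.90099e-08)/ln(0.7093) = -16.1280/-0.34348 = 46.955.
So 47 more iterations are needed.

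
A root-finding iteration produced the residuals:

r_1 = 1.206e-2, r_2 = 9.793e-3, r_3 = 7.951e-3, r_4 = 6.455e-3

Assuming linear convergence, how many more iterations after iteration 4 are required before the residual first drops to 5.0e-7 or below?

46

Rate ρ ≈ r_4/r_3 = 6.455e-3/7.951e-3 = 0.8118.
After j more steps, r_{4+j} ≈ 6.455e-3·ρ^j; need ρ^j ≤ 5.0e-7/6.455e-3 = 7.74593e-05.
j ≥ ln(7.74593e-05)/ln(0.8118) = -9.4658/-0.20850 = 45.400.
So 46 more iterations are needed.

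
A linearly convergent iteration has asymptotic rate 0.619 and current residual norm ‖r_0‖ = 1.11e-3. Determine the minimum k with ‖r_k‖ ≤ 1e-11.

After k steps, ‖r_k‖ ≈ 1.11e-3·0.619^k.
Need 0.619^k ≤ 1e-11/1.11e-3 = 9.00901e-09.
k ≥ ln(9.00901e-09)/ln(0.619) = -18.5250/-0.47965 = 38.622.
Smallest integer k = 39.

39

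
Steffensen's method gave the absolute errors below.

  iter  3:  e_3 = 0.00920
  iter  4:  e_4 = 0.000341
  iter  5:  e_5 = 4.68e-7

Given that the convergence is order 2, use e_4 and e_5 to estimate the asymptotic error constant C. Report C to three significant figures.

C ≈ e_5 / e_4^2
  = 4.68e-7 / (0.000341)^2
  = 4.68e-7 / 1.16281e-07 ≈ 4.0247

4.02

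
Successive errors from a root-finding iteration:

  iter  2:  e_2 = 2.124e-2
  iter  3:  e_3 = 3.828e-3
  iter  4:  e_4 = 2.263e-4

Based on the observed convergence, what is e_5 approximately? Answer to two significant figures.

2.1e-6

First estimate the order: p ≈ ln(e_4/e_3) / ln(e_3/e_2) = ln(2.263e-4/3.828e-3)/ln(3.828e-3/2.124e-2) = ln(0.059117)/ln(0.180226) ≈ 1.6505.
Then e_5 ≈ e_4·(e_4/e_3)^p = 2.263e-4·(0.059117)^1.6505 = 2.263e-4·0.00939099 ≈ 2.125e-06.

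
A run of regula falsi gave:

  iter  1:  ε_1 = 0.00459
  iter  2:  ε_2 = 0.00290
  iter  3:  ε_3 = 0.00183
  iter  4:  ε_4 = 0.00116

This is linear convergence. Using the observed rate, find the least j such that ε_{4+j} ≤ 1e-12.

46

Rate ρ ≈ ε_4/ε_3 = 0.00116/0.00183 = 0.6339.
After j more steps, ε_{4+j} ≈ 0.00116·ρ^j; need ρ^j ≤ 1e-12/0.00116 = 8.62069e-10.
j ≥ ln(8.62069e-10)/ln(0.6339) = -20.8717/-0.45586 = 45.785.
So 46 more iterations are needed.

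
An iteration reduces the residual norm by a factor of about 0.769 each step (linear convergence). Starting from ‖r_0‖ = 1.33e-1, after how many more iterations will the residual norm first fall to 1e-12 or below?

98

After k steps, ‖r_k‖ ≈ 1.33e-1·0.769^k.
Need 0.769^k ≤ 1e-12/1.33e-1 = 7.5188e-12.
k ≥ ln(7.5188e-12)/ln(0.769) = -25.6136/-0.26266 = 97.516.
Smallest integer k = 98.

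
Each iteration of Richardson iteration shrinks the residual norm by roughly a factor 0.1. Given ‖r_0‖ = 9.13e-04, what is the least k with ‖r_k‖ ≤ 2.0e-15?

After k steps, ‖r_k‖ ≈ 9.13e-04·0.1^k.
Need 0.1^k ≤ 2.0e-15/9.13e-04 = 2.19058e-12.
k ≥ ln(2.19058e-12)/ln(0.1) = -26.8469/-2.30259 = 11.659.
Smallest integer k = 12.

12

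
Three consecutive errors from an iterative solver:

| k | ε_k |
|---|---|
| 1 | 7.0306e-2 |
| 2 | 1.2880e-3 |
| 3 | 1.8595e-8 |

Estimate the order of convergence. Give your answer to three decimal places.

2.787

p ≈ ln(ε_3/ε_2) / ln(ε_2/ε_1)
  = ln(1.8595e-8/1.2880e-3) / ln(1.2880e-3/7.0306e-2)
  = ln(1.44371e-05) / ln(0.0183199)
  = -11.145709 / -3.999767 ≈ 2.786590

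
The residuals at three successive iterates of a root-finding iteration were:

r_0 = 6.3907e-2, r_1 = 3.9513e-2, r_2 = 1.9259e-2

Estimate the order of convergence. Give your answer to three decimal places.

p ≈ ln(r_2/r_1) / ln(r_1/r_0)
  = ln(1.9259e-2/3.9513e-2) / ln(3.9513e-2/6.3907e-2)
  = ln(0.487409) / ln(0.618289)
  = -0.718652 / -0.480799 ≈ 1.494704

1.495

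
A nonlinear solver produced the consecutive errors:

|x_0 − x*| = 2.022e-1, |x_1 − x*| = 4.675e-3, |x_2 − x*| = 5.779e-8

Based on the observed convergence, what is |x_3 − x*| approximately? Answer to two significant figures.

1.1e-22

First estimate the order: p ≈ ln(|x_2 − x*|/|x_1 − x*|) / ln(|x_1 − x*|/|x_0 − x*|) = ln(5.779e-8/4.675e-3)/ln(4.675e-3/2.022e-1) = ln(1.23615e-05)/ln(0.0231207) ≈ 3.0000.
Then |x_3 − x*| ≈ |x_2 − x*|·(|x_2 − x*|/|x_1 − x*|)^p = 5.779e-8·(1.23615e-05)^3.0000 = 5.779e-8·1.88892e-15 ≈ 1.092e-22.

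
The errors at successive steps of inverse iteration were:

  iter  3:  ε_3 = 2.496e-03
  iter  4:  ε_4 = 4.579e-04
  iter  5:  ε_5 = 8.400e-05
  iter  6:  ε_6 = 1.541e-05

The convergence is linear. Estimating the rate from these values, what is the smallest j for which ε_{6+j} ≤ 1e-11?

9

Rate ρ ≈ ε_6/ε_5 = 1.541e-05/8.400e-05 = 0.1835.
After j more steps, ε_{6+j} ≈ 1.541e-05·ρ^j; need ρ^j ≤ 1e-11/1.541e-05 = 6.48929e-07.
j ≥ ln(6.48929e-07)/ln(0.1835) = -14.2479/-1.69554 = 8.403.
So 9 more iterations are needed.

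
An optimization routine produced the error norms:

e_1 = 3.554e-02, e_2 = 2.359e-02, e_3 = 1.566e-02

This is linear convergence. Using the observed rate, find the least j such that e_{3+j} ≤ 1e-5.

Rate ρ ≈ e_3/e_2 = 1.566e-02/2.359e-02 = 0.6638.
After j more steps, e_{3+j} ≈ 1.566e-02·ρ^j; need ρ^j ≤ 1e-5/1.566e-02 = 0.00063857.
j ≥ ln(0.00063857)/ln(0.6638) = -7.3563/-0.40977 = 17.952.
So 18 more iterations are needed.

18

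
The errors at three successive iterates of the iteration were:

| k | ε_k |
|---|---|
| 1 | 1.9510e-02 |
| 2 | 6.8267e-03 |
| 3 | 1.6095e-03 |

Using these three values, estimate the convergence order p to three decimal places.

1.376

p ≈ ln(ε_3/ε_2) / ln(ε_2/ε_1)
  = ln(1.6095e-03/6.8267e-03) / ln(6.8267e-03/1.9510e-02)
  = ln(0.235765) / ln(0.349908)
  = -1.444920 / -1.050085 ≈ 1.376003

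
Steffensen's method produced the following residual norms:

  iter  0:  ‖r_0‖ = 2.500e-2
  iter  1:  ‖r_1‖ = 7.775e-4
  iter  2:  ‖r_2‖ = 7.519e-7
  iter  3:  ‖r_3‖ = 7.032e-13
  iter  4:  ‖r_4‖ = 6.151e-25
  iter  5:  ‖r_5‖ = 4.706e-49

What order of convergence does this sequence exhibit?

2

Consecutive ratios: ‖r_5‖/‖r_4‖ = 4.706e-49/6.151e-25 = 7.65079e-25, ‖r_4‖/‖r_3‖ = 6.151e-25/7.032e-13 = 8.74716e-13.
p ≈ ln(7.65079e-25)/ln(8.74716e-13) = -55.5298/-27.7649 ≈ 2.00.
So the convergence is quadratic (order 2).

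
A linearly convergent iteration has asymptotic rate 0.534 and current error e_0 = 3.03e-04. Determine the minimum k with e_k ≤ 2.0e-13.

34

After k steps, e_k ≈ 3.03e-04·0.534^k.
Need 0.534^k ≤ 2.0e-13/3.03e-04 = 6.60066e-10.
k ≥ ln(6.60066e-10)/ln(0.534) = -21.1387/-0.62736 = 33.695.
Smallest integer k = 34.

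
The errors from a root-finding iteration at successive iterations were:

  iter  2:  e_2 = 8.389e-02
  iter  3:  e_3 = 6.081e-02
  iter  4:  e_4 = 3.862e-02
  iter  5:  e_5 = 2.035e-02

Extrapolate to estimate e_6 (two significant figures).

8.2e-3

First estimate the order: p ≈ ln(e_5/e_4) / ln(e_4/e_3) = ln(2.035e-02/3.862e-02)/ln(3.862e-02/6.081e-02) = ln(0.526929)/ln(0.635093) ≈ 1.4113.
Then e_6 ≈ e_5·(e_5/e_4)^p = 2.035e-02·(0.526929)^1.4113 = 2.035e-02·0.404864 ≈ 0.008239.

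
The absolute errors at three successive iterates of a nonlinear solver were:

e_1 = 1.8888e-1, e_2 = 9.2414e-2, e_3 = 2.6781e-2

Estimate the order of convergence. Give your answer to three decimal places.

1.733

p ≈ ln(e_3/e_2) / ln(e_2/e_1)
  = ln(2.6781e-2/9.2414e-2) / ln(9.2414e-2/1.8888e-1)
  = ln(0.289794) / ln(0.489274)
  = -1.238585 / -0.714833 ≈ 1.732691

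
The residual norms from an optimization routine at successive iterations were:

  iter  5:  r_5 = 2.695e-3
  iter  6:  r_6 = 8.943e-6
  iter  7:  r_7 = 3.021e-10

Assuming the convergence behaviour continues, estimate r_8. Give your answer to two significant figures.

2.6e-18

First estimate the order: p ≈ ln(r_7/r_6) / ln(r_6/r_5) = ln(3.021e-10/8.943e-6)/ln(8.943e-6/2.695e-3) = ln(3.37806e-05)/ln(0.00331837) ≈ 1.8036.
Then r_8 ≈ r_7·(r_7/r_6)^p = 3.021e-10·(3.37806e-05)^1.8036 = 3.021e-10·8.61994e-09 ≈ 2.604e-18.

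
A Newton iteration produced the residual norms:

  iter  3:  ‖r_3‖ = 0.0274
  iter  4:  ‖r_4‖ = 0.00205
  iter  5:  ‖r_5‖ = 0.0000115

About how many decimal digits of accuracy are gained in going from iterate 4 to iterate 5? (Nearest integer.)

Digits gained ≈ log₁₀(‖r_4‖/‖r_5‖) = log₁₀(0.00205/0.0000115) = log₁₀(178.261) ≈ 2.251.

2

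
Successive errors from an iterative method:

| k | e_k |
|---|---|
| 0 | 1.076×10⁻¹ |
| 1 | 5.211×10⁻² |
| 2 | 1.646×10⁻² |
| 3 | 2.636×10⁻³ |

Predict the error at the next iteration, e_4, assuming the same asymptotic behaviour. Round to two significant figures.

First estimate the order: p ≈ ln(e_3/e_2) / ln(e_2/e_1) = ln(2.636×10⁻³/1.646×10⁻²)/ln(1.646×10⁻²/5.211×10⁻²) = ln(0.160146)/ln(0.31587) ≈ 1.5894.
Then e_4 ≈ e_3·(e_3/e_2)^p = 2.636×10⁻³·(0.160146)^1.5894 = 2.636×10⁻³·0.0544074 ≈ 0.0001434.

1.4e-4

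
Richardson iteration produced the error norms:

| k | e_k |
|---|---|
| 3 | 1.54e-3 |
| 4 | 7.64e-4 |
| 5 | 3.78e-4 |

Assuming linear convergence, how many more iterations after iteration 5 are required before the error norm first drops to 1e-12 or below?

Rate ρ ≈ e_5/e_4 = 3.78e-4/7.64e-4 = 0.4948.
After j more steps, e_{5+j} ≈ 3.78e-4·ρ^j; need ρ^j ≤ 1e-12/3.78e-4 = 2.6455e-09.
j ≥ ln(2.6455e-09)/ln(0.4948) = -19.7504/-0.70360 = 28.070.
So 29 more iterations are needed.

29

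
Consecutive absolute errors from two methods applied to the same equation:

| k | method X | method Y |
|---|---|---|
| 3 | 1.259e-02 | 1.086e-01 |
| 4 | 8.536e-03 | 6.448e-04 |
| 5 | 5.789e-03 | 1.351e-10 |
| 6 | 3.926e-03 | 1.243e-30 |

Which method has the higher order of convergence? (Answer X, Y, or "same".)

Y

Method X: p ≈ ln(3.926e-03/5.789e-03)/ln(5.789e-03/8.536e-03) ≈ 1.00.
Method Y: p ≈ ln(1.243e-30/1.351e-10)/ln(1.351e-10/6.448e-04) ≈ 3.00.
Method Y has the higher order (≈3.0 vs ≈1.0).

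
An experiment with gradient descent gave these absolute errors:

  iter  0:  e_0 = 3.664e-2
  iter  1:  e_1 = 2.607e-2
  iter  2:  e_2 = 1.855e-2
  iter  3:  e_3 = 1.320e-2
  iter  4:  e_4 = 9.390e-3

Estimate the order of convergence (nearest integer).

1

Consecutive ratios: e_4/e_3 = 9.390e-3/1.320e-2 = 0.711364, e_3/e_2 = 1.320e-2/1.855e-2 = 0.71159.
p ≈ ln(0.711364)/ln(0.71159) = -0.3406/-0.3403 ≈ 1.00.
So the convergence is linear (order 1).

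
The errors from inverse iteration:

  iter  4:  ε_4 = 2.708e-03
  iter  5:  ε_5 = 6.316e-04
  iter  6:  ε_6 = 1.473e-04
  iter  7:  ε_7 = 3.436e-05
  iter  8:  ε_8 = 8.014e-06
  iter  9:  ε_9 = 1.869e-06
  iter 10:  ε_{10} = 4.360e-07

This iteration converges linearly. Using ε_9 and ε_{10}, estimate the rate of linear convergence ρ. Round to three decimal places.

0.233

ρ ≈ ε_{10}/ε_9 = 4.360e-07/1.869e-06 = 0.23328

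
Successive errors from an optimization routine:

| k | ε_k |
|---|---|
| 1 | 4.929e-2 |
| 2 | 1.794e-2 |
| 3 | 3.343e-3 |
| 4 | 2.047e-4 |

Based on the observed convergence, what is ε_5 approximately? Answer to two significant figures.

2.0e-6

First estimate the order: p ≈ ln(ε_4/ε_3) / ln(ε_3/ε_2) = ln(2.047e-4/3.343e-3)/ln(3.343e-3/1.794e-2) = ln(0.0612324)/ln(0.186343) ≈ 1.6624.
Then ε_5 ≈ ε_4·(ε_4/ε_3)^p = 2.047e-4·(0.0612324)^1.6624 = 2.047e-4·0.00962671 ≈ 1.971e-06.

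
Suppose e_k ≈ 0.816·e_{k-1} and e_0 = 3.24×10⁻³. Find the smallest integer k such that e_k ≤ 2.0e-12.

105

After k steps, e_k ≈ 3.24×10⁻³·0.816^k.
Need 0.816^k ≤ 2.0e-12/3.24×10⁻³ = 6.17284e-10.
k ≥ ln(6.17284e-10)/ln(0.816) = -21.2057/-0.20334 = 104.287.
Smallest integer k = 105.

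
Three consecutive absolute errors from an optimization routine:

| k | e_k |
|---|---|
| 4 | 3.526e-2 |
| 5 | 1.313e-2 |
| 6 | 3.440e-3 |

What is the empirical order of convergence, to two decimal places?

p ≈ ln(e_6/e_5) / ln(e_5/e_4)
  = ln(3.440e-3/1.313e-2) / ln(1.313e-2/3.526e-2)
  = ln(0.261995) / ln(0.372377)
  = -1.33943 / -0.98785 ≈ 1.35590

1.36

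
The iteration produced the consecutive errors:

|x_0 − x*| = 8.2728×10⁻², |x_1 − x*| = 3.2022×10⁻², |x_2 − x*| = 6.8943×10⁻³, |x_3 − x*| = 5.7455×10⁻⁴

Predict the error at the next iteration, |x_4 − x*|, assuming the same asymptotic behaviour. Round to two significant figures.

First estimate the order: p ≈ ln(|x_3 − x*|/|x_2 − x*|) / ln(|x_2 − x*|/|x_1 − x*|) = ln(5.7455×10⁻⁴/6.8943×10⁻³)/ln(6.8943×10⁻³/3.2022×10⁻²) = ln(0.083337)/ln(0.215299) ≈ 1.6180.
Then |x_4 − x*| ≈ |x_3 − x*|·(|x_3 − x*|/|x_2 − x*|)^p = 5.7455×10⁻⁴·(0.083337)^1.6180 = 5.7455×10⁻⁴·0.0179439 ≈ 1.031e-05.

1.0e-5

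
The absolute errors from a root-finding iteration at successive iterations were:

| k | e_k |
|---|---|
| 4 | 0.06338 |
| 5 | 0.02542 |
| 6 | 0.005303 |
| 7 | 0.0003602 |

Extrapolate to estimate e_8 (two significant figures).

First estimate the order: p ≈ ln(e_7/e_6) / ln(e_6/e_5) = ln(0.0003602/0.005303)/ln(0.005303/0.02542) = ln(0.0679238)/ln(0.208615) ≈ 1.7160.
Then e_8 ≈ e_7·(e_7/e_6)^p = 0.0003602·(0.0679238)^1.7160 = 0.0003602·0.00990261 ≈ 3.567e-06.

3.6e-6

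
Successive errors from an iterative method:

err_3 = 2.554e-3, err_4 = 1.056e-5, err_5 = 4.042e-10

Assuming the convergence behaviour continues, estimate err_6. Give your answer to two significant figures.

First estimate the order: p ≈ ln(err_5/err_4) / ln(err_4/err_3) = ln(4.042e-10/1.056e-5)/ln(1.056e-5/2.554e-3) = ln(3.82765e-05)/ln(0.00413469) ≈ 1.8531.
Then err_6 ≈ err_5·(err_5/err_4)^p = 4.042e-10·(3.82765e-05)^1.8531 = 4.042e-10·6.52727e-09 ≈ 2.638e-18.

2.6e-18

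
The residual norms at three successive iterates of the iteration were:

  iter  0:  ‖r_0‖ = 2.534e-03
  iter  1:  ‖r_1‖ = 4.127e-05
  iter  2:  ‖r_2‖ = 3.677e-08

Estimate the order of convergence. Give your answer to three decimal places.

p ≈ ln(‖r_2‖/‖r_1‖) / ln(‖r_1‖/‖r_0‖)
  = ln(3.677e-08/4.127e-05) / ln(4.127e-05/2.534e-03)
  = ln(0.000890962) / ln(0.0162865)
  = -7.023209 / -4.117419 ≈ 1.705731

1.706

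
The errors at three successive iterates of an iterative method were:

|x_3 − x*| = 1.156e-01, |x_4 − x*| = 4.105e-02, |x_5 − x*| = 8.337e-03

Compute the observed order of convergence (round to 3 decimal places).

1.540

p ≈ ln(|x_5 − x*|/|x_4 − x*|) / ln(|x_4 − x*|/|x_3 − x*|)
  = ln(8.337e-03/4.105e-02) / ln(4.105e-02/1.156e-01)
  = ln(0.203094) / ln(0.355104)
  = -1.594086 / -1.035345 ≈ 1.539666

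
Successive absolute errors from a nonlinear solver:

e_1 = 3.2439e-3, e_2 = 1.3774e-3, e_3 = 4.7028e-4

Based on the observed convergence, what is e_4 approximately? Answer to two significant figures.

First estimate the order: p ≈ ln(e_3/e_2) / ln(e_2/e_1) = ln(4.7028e-4/1.3774e-3)/ln(1.3774e-3/3.2439e-3) = ln(0.341426)/ln(0.424612) ≈ 1.2546.
Then e_4 ≈ e_3·(e_3/e_2)^p = 4.7028e-4·(0.341426)^1.2546 = 4.7028e-4·0.259701 ≈ 0.0001221.

1.2e-4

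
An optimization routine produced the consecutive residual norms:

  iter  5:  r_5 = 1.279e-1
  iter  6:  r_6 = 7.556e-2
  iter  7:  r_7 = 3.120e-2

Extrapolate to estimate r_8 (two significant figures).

First estimate the order: p ≈ ln(r_7/r_6) / ln(r_6/r_5) = ln(3.120e-2/7.556e-2)/ln(7.556e-2/1.279e-1) = ln(0.412917)/ln(0.590774) ≈ 1.6805.
Then r_8 ≈ r_7·(r_7/r_6)^p = 3.120e-2·(0.412917)^1.6805 = 3.120e-2·0.226182 ≈ 0.007057.

7.1e-3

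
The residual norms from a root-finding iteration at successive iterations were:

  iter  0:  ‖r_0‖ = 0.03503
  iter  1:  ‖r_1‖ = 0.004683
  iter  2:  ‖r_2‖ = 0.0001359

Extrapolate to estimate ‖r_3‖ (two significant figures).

2.7e-7

First estimate the order: p ≈ ln(‖r_2‖/‖r_1‖) / ln(‖r_1‖/‖r_0‖) = ln(0.0001359/0.004683)/ln(0.004683/0.03503) = ln(0.0290199)/ln(0.133685) ≈ 1.7591.
Then ‖r_3‖ ≈ ‖r_2‖·(‖r_2‖/‖r_1‖)^p = 0.0001359·(0.0290199)^1.7591 = 0.0001359·0.00197573 ≈ 2.685e-07.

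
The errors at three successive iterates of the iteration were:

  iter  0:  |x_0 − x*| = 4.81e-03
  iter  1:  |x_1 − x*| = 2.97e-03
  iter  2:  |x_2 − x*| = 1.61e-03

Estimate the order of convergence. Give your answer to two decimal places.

p ≈ ln(|x_2 − x*|/|x_1 − x*|) / ln(|x_1 − x*|/|x_0 − x*|)
  = ln(1.61e-03/2.97e-03) / ln(2.97e-03/4.81e-03)
  = ln(0.542088) / ln(0.617464)
  = -0.61233 / -0.48213 ≈ 1.27005

1.27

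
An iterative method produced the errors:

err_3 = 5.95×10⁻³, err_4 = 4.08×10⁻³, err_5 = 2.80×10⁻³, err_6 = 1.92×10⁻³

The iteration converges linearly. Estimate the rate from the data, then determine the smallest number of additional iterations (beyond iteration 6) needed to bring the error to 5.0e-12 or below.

Rate ρ ≈ err_6/err_5 = 1.92×10⁻³/2.80×10⁻³ = 0.6857.
After j more steps, err_{6+j} ≈ 1.92×10⁻³·ρ^j; need ρ^j ≤ 5.0e-12/1.92×10⁻³ = 2.60417e-09.
j ≥ ln(2.60417e-09)/ln(0.6857) = -19.7662/-0.37732 = 52.386.
So 53 more iterations are needed.

53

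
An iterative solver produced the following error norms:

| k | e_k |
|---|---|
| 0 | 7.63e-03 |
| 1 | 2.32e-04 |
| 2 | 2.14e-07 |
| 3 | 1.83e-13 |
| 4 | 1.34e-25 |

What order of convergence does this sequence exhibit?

2

Consecutive ratios: e_4/e_3 = 1.34e-25/1.83e-13 = 7.3224e-13, e_3/e_2 = 1.83e-13/2.14e-07 = 8.5514e-07.
p ≈ ln(7.3224e-13)/ln(8.5514e-07) = -27.9427/-13.9720 ≈ 2.00.
So the convergence is quadratic (order 2).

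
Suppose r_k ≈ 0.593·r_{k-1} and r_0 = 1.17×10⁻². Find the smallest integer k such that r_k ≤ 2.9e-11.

After k steps, r_k ≈ 1.17×10⁻²·0.593^k.
Need 0.593^k ≤ 2.9e-11/1.17×10⁻² = 2.47863e-09.
k ≥ ln(2.47863e-09)/ln(0.593) = -19.8156/-0.52256 = 37.920.
Smallest integer k = 38.

38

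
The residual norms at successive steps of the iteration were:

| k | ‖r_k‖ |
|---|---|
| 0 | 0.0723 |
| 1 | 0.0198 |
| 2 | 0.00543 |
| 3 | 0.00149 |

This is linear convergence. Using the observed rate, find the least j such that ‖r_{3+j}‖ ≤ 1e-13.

Rate ρ ≈ ‖r_3‖/‖r_2‖ = 0.00149/0.00543 = 0.2744.
After j more steps, ‖r_{3+j}‖ ≈ 0.00149·ρ^j; need ρ^j ≤ 1e-13/0.00149 = 6.71141e-11.
j ≥ ln(6.71141e-11)/ln(0.2744) = -23.4246/-1.29317 = 18.114.
So 19 more iterations are needed.

19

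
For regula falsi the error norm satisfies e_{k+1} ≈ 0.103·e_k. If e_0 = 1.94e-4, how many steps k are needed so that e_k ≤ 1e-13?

After k steps, e_k ≈ 1.94e-4·0.103^k.
Need 0.103^k ≤ 1e-13/1.94e-4 = 5.15464e-10.
k ≥ ln(5.15464e-10)/ln(0.103) = -21.3860/-2.27303 = 9.409.
Smallest integer k = 10.

10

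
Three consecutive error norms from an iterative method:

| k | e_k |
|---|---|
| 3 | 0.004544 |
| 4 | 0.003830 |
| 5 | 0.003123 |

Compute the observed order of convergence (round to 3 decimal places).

p ≈ ln(e_5/e_4) / ln(e_4/e_3)
  = ln(0.003123/0.003830) / ln(0.003830/0.004544)
  = ln(0.815405) / ln(0.84287)
  = -0.204070 / -0.170943 ≈ 1.193790

1.194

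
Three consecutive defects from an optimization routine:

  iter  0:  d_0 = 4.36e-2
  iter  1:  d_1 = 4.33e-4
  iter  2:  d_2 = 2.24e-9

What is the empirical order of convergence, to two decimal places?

p ≈ ln(d_2/d_1) / ln(d_1/d_0)
  = ln(2.24e-9/4.33e-4) / ln(4.33e-4/4.36e-2)
  = ln(5.17321e-06) / ln(0.00993119)
  = -12.17202 / -4.61207 ≈ 2.63917

2.64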